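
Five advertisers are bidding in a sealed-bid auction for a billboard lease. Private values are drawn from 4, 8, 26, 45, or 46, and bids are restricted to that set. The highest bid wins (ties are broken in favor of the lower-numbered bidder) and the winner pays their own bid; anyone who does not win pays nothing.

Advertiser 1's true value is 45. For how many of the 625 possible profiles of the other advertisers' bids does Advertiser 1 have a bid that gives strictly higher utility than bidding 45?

81

Others bid (4, 4, 4, 4): truth gives 0; bid 4 gives 41 > 0. Violating.
Others bid (4, 4, 4, 8): truth gives 0; bid 8 gives 37 > 0. Violating.
Others bid (4, 4, 4, 26): truth gives 0; bid 26 gives 19 > 0. Violating.
Others bid (4, 4, 8, 4): truth gives 0; bid 8 gives 37 > 0. Violating.
Others bid (4, 4, 4, 45): truth gives 0; no alternative beats it.
Others bid (4, 4, 4, 46): truth gives 0; no alternative beats it.
(Checking all 625 profiles: 81 have a profitable deviation, 544 do not.)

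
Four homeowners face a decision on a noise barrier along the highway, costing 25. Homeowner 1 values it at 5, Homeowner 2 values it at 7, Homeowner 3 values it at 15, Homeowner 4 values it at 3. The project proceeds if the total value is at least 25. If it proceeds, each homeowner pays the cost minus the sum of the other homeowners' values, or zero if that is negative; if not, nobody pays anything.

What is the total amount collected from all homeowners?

Total value 30 ≥ cost 25, so it is built.
Homeowner 1: others sum to 25; max(0, 25 - 25) = 0.
Homeowner 2: others sum to 23; max(0, 25 - 23) = 2.
Homeowner 3: others sum to 15; max(0, 25 - 15) = 10.
Homeowner 4: others sum to 27; max(0, 25 - 27) = 0.
Total collected = 0 + 2 + 10 + 0 = 12.

12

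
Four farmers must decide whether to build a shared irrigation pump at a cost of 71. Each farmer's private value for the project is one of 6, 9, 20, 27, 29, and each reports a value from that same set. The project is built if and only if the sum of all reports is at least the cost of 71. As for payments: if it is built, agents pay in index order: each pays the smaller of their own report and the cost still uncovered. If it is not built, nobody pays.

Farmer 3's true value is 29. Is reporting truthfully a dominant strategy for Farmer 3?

Consider the case where Farmer 1 reports 6, Farmer 2 reports 9 and Farmer 4 reports 29.
Truthful report 29: project built, pays 29, utility 29 - 29 = 0.
Report 27 instead: project built, pays 27, utility 29 - 27 = 2.
Since 2 > 0, reporting 27 is strictly better here, so truthful reporting is not dominant.

No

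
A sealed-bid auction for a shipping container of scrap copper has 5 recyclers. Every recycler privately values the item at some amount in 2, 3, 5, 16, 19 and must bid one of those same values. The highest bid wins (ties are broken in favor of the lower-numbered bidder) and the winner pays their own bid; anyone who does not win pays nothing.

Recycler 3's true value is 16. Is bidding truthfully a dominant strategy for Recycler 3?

No

Consider the case where Recycler 1 bids 2, Recycler 2 bids 2, Recycler 4 bids 2 and Recycler 5 bids 2.
Truthful bid 16: wins, pays 16, utility 16 - 16 = 0.
Bid 3 instead: wins, pays 3, utility 16 - 3 = 13.
Since 13 > 0, bidding 3 is strictly better here, so truthful bidding is not dominant.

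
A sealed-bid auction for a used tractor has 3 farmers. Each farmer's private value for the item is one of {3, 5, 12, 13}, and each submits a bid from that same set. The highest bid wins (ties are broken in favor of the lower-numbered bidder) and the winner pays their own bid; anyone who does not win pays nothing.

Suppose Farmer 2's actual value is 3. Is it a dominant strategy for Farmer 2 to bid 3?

Yes

Check each profile of the others' bids and compare truth against every alternative bid.
Others bid (3, 3): truth gives 0, best alternative gives -2.
Others bid (3, 5): truth gives 0, best alternative gives -2.
Others bid (3, 12): truth gives 0, best alternative gives 0.
Others bid (3, 13): truth gives 0, best alternative gives 0.
Others bid (5, 3): truth gives 0, best alternative gives 0.
Others bid (5, 5): truth gives 0, best alternative gives 0.
(Remaining 10 profiles checked similarly; truth is weakly best in each.)
In every case the truthful bid is at least as good as any alternative, so it is a dominant strategy.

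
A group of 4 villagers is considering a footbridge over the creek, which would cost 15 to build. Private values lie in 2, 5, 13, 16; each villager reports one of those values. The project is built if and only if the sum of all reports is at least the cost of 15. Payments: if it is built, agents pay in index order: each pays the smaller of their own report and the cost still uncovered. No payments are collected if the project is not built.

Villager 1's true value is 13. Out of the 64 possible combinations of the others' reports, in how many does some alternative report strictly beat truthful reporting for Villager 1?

Others report (2, 2, 13): truth gives 0; report 2 gives 11 > 0. Violating.
Others report (2, 2, 16): truth gives 0; report 2 gives 11 > 0. Violating.
Others report (2, 5, 5): truth gives 0; report 5 gives 8 > 0. Violating.
Others report (2, 5, 13): truth gives 0; report 2 gives 11 > 0. Violating.
Others report (2, 2, 2): truth gives 0; no alternative beats it.
Others report (2, 2, 5): truth gives 0; no alternative beats it.
(Checking all 64 profiles: 60 have a profitable deviation, 4 do not.)

60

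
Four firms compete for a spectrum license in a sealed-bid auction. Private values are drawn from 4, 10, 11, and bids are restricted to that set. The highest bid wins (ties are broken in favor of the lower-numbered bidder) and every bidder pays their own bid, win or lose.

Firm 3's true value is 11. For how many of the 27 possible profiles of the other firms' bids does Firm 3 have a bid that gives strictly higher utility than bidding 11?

17

Others bid (4, 4, 4): truth gives 0; bid 10 gives 1 > 0. Violating.
Others bid (4, 4, 10): truth gives 0; bid 10 gives 1 > 0. Violating.
Others bid (4, 11, 4): truth gives -11; bid 4 gives -4 > -11. Violating.
Others bid (4, 11, 10): truth gives -11; bid 4 gives -4 > -11. Violating.
Others bid (4, 4, 11): truth gives 0; no alternative beats it.
Others bid (4, 10, 4): truth gives 0; no alternative beats it.
(Checking all 27 profiles: 17 have a profitable deviation, 10 do not.)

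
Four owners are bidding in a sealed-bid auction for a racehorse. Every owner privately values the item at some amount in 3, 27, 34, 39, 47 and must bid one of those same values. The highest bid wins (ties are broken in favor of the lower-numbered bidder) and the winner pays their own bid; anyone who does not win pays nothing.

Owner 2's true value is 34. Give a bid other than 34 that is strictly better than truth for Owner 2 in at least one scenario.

Suppose Owner 1 bids 3, Owner 3 bids 3 and Owner 4 bids 3.
Bid 34: wins, pays 34, utility 34 - 34 = 0.
Bid 27: wins, pays 27, utility 34 - 27 = 7.
So bidding 27 beats truth here (7 > 0).

27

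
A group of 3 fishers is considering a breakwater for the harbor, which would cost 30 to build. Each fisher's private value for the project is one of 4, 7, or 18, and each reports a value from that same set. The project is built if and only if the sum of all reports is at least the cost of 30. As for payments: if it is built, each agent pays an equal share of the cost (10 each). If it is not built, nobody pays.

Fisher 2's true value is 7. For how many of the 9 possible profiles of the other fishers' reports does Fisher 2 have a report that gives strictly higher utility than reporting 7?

Others report (7, 18): truth gives -3; report 4 gives 0 > -3. Violating.
Others report (18, 7): truth gives -3; report 4 gives 0 > -3. Violating.
Others report (4, 4): truth gives 0; no alternative beats it.
Others report (4, 7): truth gives 0; no alternative beats it.
(Checking all 9 profiles: 2 have a profitable deviation, 7 do not.)

2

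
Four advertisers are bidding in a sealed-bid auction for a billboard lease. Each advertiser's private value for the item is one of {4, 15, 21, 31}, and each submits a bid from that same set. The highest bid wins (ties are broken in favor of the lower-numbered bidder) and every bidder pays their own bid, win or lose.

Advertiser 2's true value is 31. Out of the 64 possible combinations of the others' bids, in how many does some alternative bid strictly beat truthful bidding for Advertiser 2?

34

Others bid (4, 4, 4): truth gives 0; bid 15 gives 16 > 0. Violating.
Others bid (4, 4, 15): truth gives 0; bid 15 gives 16 > 0. Violating.
Others bid (4, 4, 21): truth gives 0; bid 21 gives 10 > 0. Violating.
Others bid (4, 15, 4): truth gives 0; bid 15 gives 16 > 0. Violating.
Others bid (4, 4, 31): truth gives 0; no alternative beats it.
Others bid (4, 15, 31): truth gives 0; no alternative beats it.
(Checking all 64 profiles: 34 have a profitable deviation, 30 do not.)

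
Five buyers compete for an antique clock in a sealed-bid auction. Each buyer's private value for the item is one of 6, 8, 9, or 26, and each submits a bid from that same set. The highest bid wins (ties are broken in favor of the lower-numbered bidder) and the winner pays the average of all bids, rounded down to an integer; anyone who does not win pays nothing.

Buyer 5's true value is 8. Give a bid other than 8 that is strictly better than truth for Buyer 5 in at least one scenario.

9

Suppose Buyer 1 bids 6, Buyer 2 bids 6, Buyer 3 bids 6 and Buyer 4 bids 8.
Bid 8: loses, pays 0, utility 0.
Bid 9: wins, pays 7, utility 8 - 7 = 1.
So bidding 9 beats truth here (1 > 0).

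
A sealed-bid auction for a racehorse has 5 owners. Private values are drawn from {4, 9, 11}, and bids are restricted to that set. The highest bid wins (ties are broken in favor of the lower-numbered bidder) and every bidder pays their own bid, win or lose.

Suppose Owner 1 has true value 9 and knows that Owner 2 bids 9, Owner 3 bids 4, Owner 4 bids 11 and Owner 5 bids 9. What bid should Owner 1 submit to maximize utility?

11

Bid 4: loses but pays 4, utility -4.
Bid 9: loses but pays 9, utility -9.
Bid 11: wins, pays 11, utility 9 - 11 = -2.
The best choice is 11 with utility -2.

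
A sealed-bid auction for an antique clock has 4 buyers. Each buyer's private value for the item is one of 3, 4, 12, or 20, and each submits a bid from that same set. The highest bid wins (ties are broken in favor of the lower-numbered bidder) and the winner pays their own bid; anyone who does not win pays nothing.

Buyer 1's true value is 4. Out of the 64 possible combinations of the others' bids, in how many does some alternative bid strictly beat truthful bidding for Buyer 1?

1

Others bid (3, 3, 3): truth gives 0; bid 3 gives 1 > 0. Violating.
Others bid (3, 3, 4): truth gives 0; no alternative beats it.
Others bid (3, 3, 12): truth gives 0; no alternative beats it.
(Checking all 64 profiles: 1 has a profitable deviation, 63 do not.)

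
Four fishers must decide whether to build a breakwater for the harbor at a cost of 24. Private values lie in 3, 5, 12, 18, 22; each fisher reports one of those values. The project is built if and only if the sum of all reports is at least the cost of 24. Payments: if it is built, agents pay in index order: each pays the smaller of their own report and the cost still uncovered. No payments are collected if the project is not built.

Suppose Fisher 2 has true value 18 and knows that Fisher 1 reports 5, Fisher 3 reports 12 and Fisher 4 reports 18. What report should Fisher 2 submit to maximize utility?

Report 3: project built, pays 3, utility 18 - 3 = 15.
Report 5: project built, pays 5, utility 18 - 5 = 13.
Report 12: project built, pays 12, utility 18 - 12 = 6.
Report 18: project built, pays 18, utility 18 - 18 = 0.
Report 22: project built, pays 19, utility 18 - 19 = -1.
The best choice is 3 with utility 15.

3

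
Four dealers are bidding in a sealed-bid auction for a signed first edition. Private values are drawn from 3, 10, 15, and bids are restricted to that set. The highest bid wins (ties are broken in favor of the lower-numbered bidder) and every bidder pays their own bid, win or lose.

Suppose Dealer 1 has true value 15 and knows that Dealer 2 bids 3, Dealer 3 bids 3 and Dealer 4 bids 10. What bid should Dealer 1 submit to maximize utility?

Bid 3: loses but pays 3, utility -3.
Bid 10: wins, pays 10, utility 15 - 10 = 5.
Bid 15: wins, pays 15, utility 15 - 15 = 0.
The best choice is 10 with utility 5.

10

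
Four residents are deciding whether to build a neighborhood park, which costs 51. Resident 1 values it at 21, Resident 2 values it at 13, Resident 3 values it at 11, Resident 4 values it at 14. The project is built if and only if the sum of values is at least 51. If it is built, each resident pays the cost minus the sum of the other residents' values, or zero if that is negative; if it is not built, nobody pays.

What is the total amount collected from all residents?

27

Total value 59 ≥ cost 51, so it is built.
Resident 1: others sum to 38; max(0, 51 - 38) = 13.
Resident 2: others sum to 46; max(0, 51 - 46) = 5.
Resident 3: others sum to 48; max(0, 51 - 48) = 3.
Resident 4: others sum to 45; max(0, 51 - 45) = 6.
Total collected = 13 + 5 + 3 + 6 = 27.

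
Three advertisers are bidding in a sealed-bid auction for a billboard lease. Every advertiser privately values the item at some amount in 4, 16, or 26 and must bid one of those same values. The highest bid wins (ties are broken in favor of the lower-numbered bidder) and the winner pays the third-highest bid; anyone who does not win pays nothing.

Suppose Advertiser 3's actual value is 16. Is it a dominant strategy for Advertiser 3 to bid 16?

No

Consider the case where Advertiser 1 bids 4 and Advertiser 2 bids 16.
Truthful bid 16: loses, pays 0, utility 0.
Bid 26 instead: wins, pays 4, utility 16 - 4 = 12.
Since 12 > 0, bidding 26 is strictly better here, so truthful bidding is not dominant.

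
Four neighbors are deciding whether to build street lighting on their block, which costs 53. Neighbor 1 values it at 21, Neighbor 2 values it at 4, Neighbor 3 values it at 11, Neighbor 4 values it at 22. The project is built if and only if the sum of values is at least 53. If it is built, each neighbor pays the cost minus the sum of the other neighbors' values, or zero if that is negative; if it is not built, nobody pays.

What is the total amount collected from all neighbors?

Total value 58 ≥ cost 53, so it is built.
Neighbor 1: others sum to 37; max(0, 53 - 37) = 16.
Neighbor 2: others sum to 54; max(0, 53 - 54) = 0.
Neighbor 3: others sum to 47; max(0, 53 - 47) = 6.
Neighbor 4: others sum to 36; max(0, 53 - 36) = 17.
Total collected = 16 + 0 + 6 + 17 = 39.

39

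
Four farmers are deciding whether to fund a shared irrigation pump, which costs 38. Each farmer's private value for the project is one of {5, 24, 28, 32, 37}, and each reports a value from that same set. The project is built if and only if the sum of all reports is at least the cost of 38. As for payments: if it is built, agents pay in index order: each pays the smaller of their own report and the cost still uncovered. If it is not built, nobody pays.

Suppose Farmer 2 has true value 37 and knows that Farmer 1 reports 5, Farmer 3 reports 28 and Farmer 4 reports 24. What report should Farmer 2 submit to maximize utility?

5

Report 5: project built, pays 5, utility 37 - 5 = 32.
Report 24: project built, pays 24, utility 37 - 24 = 13.
Report 28: project built, pays 28, utility 37 - 28 = 9.
Report 32: project built, pays 32, utility 37 - 32 = 5.
Report 37: project built, pays 33, utility 37 - 33 = 4.
The best choice is 5 with utility 32.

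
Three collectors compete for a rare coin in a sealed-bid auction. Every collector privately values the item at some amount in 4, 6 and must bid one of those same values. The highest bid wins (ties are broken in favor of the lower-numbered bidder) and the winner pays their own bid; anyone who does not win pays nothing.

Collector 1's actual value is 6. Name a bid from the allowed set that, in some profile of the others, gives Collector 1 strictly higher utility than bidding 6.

4

Suppose Collector 2 bids 4 and Collector 3 bids 4.
Bid 6: wins, pays 6, utility 6 - 6 = 0.
Bid 4: wins, pays 4, utility 6 - 4 = 2.
So bidding 4 beats truth here (2 > 0).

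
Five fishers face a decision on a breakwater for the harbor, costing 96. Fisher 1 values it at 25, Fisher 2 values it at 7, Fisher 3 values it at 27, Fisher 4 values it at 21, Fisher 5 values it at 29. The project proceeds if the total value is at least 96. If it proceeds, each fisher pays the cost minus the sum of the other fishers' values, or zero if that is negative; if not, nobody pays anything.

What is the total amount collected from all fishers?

Total value 109 ≥ cost 96, so it is built.
Fisher 1: others sum to 84; max(0, 96 - 84) = 12.
Fisher 2: others sum to 102; max(0, 96 - 102) = 0.
Fisher 3: others sum to 82; max(0, 96 - 82) = 14.
Fisher 4: others sum to 88; max(0, 96 - 88) = 8.
Fisher 5: others sum to 80; max(0, 96 - 80) = 16.
Total collected = 12 + 0 + 14 + 8 + 16 = 50.

50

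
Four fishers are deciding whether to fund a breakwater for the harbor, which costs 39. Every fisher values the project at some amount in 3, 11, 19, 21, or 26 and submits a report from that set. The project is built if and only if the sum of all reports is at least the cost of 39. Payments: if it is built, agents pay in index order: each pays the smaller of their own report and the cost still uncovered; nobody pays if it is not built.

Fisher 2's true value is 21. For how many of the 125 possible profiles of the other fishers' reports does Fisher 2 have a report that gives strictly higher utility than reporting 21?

Others report (3, 3, 19): truth gives 0; report 19 gives 2 > 0. Violating.
Others report (3, 3, 21): truth gives 0; report 19 gives 2 > 0. Violating.
Others report (3, 3, 26): truth gives 0; report 11 gives 10 > 0. Violating.
Others report (3, 11, 11): truth gives 0; report 19 gives 2 > 0. Violating.
Others report (3, 3, 3): truth gives 0; no alternative beats it.
Others report (3, 3, 11): truth gives 0; no alternative beats it.
(Checking all 125 profiles: 120 have a profitable deviation, 5 do not.)

120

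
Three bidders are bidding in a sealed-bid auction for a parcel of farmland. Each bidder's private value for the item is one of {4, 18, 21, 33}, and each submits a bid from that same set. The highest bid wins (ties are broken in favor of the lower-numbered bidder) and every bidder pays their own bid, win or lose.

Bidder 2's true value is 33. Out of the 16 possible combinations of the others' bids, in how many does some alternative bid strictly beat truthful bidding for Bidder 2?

Others bid (4, 4): truth gives 0; bid 18 gives 15 > 0. Violating.
Others bid (4, 18): truth gives 0; bid 18 gives 15 > 0. Violating.
Others bid (4, 21): truth gives 0; bid 21 gives 12 > 0. Violating.
Others bid (18, 4): truth gives 0; bid 21 gives 12 > 0. Violating.
Others bid (4, 33): truth gives 0; no alternative beats it.
Others bid (18, 33): truth gives 0; no alternative beats it.
(Checking all 16 profiles: 10 have a profitable deviation, 6 do not.)

10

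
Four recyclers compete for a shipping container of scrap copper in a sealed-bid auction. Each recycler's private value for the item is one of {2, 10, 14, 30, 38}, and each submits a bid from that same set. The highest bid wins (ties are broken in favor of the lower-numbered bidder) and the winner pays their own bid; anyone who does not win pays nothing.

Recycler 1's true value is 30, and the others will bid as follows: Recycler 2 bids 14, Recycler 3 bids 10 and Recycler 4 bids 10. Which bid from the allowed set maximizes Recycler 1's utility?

14

Bid 2: loses, pays 0, utility 0.
Bid 10: loses, pays 0, utility 0.
Bid 14: wins, pays 14, utility 30 - 14 = 16.
Bid 30: wins, pays 30, utility 30 - 30 = 0.
Bid 38: wins, pays 38, utility 30 - 38 = -8.
The best choice is 14 with utility 16.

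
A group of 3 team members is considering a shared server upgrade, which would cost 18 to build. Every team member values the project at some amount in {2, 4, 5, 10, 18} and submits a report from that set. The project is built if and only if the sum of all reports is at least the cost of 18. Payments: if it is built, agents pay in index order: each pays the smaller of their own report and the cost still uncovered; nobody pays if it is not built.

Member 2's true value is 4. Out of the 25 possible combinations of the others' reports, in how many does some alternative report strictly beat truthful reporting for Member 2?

Others report (2, 18): truth gives 0; report 2 gives 2 > 0. Violating.
Others report (4, 18): truth gives 0; report 2 gives 2 > 0. Violating.
Others report (5, 18): truth gives 0; report 2 gives 2 > 0. Violating.
Others report (10, 10): truth gives 0; report 2 gives 2 > 0. Violating.
Others report (2, 2): truth gives 0; no alternative beats it.
Others report (2, 4): truth gives 0; no alternative beats it.
(Checking all 25 profiles: 5 have a profitable deviation, 20 do not.)

5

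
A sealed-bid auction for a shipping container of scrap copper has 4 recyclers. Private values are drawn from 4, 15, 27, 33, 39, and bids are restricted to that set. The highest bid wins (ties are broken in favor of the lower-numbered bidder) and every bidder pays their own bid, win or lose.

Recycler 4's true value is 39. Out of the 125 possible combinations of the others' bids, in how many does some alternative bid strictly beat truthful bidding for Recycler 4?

88

Others bid (4, 4, 4): truth gives 0; bid 15 gives 24 > 0. Violating.
Others bid (4, 4, 15): truth gives 0; bid 27 gives 12 > 0. Violating.
Others bid (4, 4, 27): truth gives 0; bid 33 gives 6 > 0. Violating.
Others bid (4, 4, 39): truth gives -39; bid 4 gives -4 > -39. Violating.
Others bid (4, 4, 33): truth gives 0; no alternative beats it.
Others bid (4, 15, 33): truth gives 0; no alternative beats it.
(Checking all 125 profiles: 88 have a profitable deviation, 37 do not.)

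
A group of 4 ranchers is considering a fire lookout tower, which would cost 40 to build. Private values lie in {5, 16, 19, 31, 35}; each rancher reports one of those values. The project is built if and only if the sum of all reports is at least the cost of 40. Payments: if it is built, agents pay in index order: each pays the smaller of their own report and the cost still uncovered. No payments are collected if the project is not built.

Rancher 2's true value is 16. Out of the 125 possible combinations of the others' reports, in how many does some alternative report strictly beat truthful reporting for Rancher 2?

93

Others report (5, 5, 31): truth gives 0; report 5 gives 11 > 0. Violating.
Others report (5, 5, 35): truth gives 0; report 5 gives 11 > 0. Violating.
Others report (5, 16, 16): truth gives 0; report 5 gives 11 > 0. Violating.
Others report (5, 16, 19): truth gives 0; report 5 gives 11 > 0. Violating.
Others report (5, 5, 5): truth gives 0; no alternative beats it.
Others report (5, 5, 16): truth gives 0; no alternative beats it.
(Checking all 125 profiles: 93 have a profitable deviation, 32 do not.)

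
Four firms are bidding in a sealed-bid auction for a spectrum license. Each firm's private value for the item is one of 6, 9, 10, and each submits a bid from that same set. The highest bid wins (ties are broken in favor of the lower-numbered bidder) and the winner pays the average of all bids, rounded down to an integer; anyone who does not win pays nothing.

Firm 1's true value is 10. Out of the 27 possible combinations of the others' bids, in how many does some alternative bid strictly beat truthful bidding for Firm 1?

1

Others bid (6, 6, 6): truth gives 3; bid 6 gives 4 > 3. Violating.
Others bid (6, 6, 9): truth gives 3; no alternative beats it.
Others bid (6, 6, 10): truth gives 2; no alternative beats it.
(Checking all 27 profiles: 1 has a profitable deviation, 26 do not.)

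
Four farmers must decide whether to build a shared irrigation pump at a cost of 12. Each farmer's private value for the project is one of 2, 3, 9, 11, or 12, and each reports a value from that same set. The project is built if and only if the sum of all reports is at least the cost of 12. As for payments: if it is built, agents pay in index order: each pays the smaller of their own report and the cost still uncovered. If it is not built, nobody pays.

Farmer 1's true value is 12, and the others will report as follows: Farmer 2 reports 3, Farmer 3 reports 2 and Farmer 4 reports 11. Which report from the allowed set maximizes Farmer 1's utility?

Report 2: project built, pays 2, utility 12 - 2 = 10.
Report 3: project built, pays 3, utility 12 - 3 = 9.
Report 9: project built, pays 9, utility 12 - 9 = 3.
Report 11: project built, pays 11, utility 12 - 11 = 1.
Report 12: project built, pays 12, utility 12 - 12 = 0.
The best choice is 2 with utility 10.

2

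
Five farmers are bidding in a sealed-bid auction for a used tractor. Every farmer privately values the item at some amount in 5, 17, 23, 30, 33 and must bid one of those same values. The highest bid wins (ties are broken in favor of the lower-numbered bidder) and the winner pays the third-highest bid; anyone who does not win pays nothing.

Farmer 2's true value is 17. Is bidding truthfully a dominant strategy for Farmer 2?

Consider the case where Farmer 1 bids 5, Farmer 3 bids 5, Farmer 4 bids 5 and Farmer 5 bids 23.
Truthful bid 17: loses, pays 0, utility 0.
Bid 23 instead: wins, pays 5, utility 17 - 5 = 12.
Since 12 > 0, bidding 23 is strictly better here, so truthful bidding is not dominant.

No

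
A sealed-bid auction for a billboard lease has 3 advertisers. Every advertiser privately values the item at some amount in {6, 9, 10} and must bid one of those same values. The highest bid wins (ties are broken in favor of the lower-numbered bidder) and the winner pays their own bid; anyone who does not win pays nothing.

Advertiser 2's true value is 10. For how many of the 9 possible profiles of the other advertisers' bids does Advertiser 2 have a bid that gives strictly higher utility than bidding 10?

Others bid (6, 6): truth gives 0; bid 9 gives 1 > 0. Violating.
Others bid (6, 9): truth gives 0; bid 9 gives 1 > 0. Violating.
Others bid (6, 10): truth gives 0; no alternative beats it.
Others bid (9, 6): truth gives 0; no alternative beats it.
(Checking all 9 profiles: 2 have a profitable deviation, 7 do not.)

2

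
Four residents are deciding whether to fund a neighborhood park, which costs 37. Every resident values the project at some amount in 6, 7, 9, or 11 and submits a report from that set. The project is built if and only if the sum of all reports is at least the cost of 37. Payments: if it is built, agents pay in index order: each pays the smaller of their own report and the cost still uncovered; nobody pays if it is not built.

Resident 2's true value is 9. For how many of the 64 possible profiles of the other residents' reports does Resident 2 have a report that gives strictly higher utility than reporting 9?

4

Others report (9, 11, 11): truth gives 0; report 6 gives 3 > 0. Violating.
Others report (11, 9, 11): truth gives 0; report 6 gives 3 > 0. Violating.
Others report (11, 11, 9): truth gives 0; report 6 gives 3 > 0. Violating.
Others report (11, 11, 11): truth gives 0; report 6 gives 3 > 0. Violating.
Others report (6, 6, 6): truth gives 0; no alternative beats it.
Others report (6, 6, 7): truth gives 0; no alternative beats it.
(Checking all 64 profiles: 4 have a profitable deviation, 60 do not.)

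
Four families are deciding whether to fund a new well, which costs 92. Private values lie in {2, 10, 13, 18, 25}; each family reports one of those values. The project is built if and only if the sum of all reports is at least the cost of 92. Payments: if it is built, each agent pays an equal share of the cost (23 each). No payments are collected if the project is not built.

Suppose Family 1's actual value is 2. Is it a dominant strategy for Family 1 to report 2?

Yes

Check each profile of the others' reports and compare truth against every alternative report.
Others report (2, 2, 2): truth gives 0, best alternative gives 0.
Others report (2, 2, 10): truth gives 0, best alternative gives 0.
Others report (2, 2, 13): truth gives 0, best alternative gives 0.
Others report (2, 2, 18): truth gives 0, best alternative gives 0.
Others report (2, 2, 25): truth gives 0, best alternative gives 0.
Others report (2, 10, 2): truth gives 0, best alternative gives 0.
(Remaining 119 profiles checked similarly; truth is weakly best in each.)
In every case the truthful report is at least as good as any alternative, so it is a dominant strategy.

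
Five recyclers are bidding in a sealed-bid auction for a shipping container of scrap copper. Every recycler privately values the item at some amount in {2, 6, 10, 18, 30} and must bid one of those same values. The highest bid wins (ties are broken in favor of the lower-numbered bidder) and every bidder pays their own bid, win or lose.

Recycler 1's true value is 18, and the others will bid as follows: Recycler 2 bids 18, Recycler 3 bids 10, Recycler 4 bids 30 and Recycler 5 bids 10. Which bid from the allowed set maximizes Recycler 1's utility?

Bid 2: loses but pays 2, utility -2.
Bid 6: loses but pays 6, utility -6.
Bid 10: loses but pays 10, utility -10.
Bid 18: loses but pays 18, utility -18.
Bid 30: wins, pays 30, utility 18 - 30 = -12.
The best choice is 2 with utility -2.

2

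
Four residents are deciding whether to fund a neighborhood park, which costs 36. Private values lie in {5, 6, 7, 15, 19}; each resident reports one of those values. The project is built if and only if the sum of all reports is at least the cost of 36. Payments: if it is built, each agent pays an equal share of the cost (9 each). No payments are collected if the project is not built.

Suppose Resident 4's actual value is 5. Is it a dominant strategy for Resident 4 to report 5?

Yes

Check each profile of the others' reports and compare truth against every alternative report.
Others report (5, 6, 19): truth gives 0, best alternative gives -4.
Others report (5, 19, 6): truth gives 0, best alternative gives -4.
Others report (6, 5, 19): truth gives 0, best alternative gives -4.
Others report (6, 19, 5): truth gives 0, best alternative gives -4.
Others report (19, 5, 6): truth gives 0, best alternative gives -4.
Others report (19, 6, 5): truth gives 0, best alternative gives -4.
(Remaining 119 profiles checked similarly; truth is weakly best in each.)
In every case the truthful report is at least as good as any alternative, so it is a dominant strategy.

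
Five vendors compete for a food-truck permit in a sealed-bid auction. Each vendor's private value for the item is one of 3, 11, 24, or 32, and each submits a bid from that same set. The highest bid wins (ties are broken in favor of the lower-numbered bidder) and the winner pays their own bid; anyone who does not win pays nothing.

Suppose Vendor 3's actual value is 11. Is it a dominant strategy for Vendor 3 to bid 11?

Check each profile of the others' bids and compare truth against every alternative bid.
Others bid (3, 3, 3, 3): truth gives 0, best alternative gives 0.
Others bid (3, 3, 3, 11): truth gives 0, best alternative gives 0.
Others bid (3, 3, 3, 24): truth gives 0, best alternative gives 0.
Others bid (3, 3, 3, 32): truth gives 0, best alternative gives 0.
Others bid (3, 3, 11, 3): truth gives 0, best alternative gives 0.
Others bid (3, 3, 11, 11): truth gives 0, best alternative gives 0.
(Remaining 250 profiles checked similarly; truth is weakly best in each.)
In every case the truthful bid is at least as good as any alternative, so it is a dominant strategy.

Yes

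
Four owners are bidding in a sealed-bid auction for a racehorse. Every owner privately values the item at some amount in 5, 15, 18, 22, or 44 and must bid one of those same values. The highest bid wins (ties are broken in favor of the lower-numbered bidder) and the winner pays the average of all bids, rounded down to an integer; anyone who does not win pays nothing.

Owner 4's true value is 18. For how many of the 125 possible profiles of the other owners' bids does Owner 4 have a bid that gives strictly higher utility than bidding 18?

Others bid (5, 5, 5): truth gives 10; bid 15 gives 11 > 10. Violating.
Others bid (5, 5, 18): truth gives 0; bid 22 gives 6 > 0. Violating.
Others bid (5, 15, 18): truth gives 0; bid 22 gives 3 > 0. Violating.
Others bid (5, 18, 5): truth gives 0; bid 22 gives 6 > 0. Violating.
Others bid (5, 5, 15): truth gives 8; no alternative beats it.
Others bid (5, 5, 22): truth gives 0; no alternative beats it.
(Checking all 125 profiles: 16 have a profitable deviation, 109 do not.)

16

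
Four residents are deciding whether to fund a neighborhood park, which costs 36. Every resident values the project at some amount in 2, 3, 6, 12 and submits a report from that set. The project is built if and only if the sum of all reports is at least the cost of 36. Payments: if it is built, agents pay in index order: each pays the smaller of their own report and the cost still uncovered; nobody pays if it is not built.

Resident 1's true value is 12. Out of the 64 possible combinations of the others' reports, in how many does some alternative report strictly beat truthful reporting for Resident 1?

Others report (6, 12, 12): truth gives 0; report 6 gives 6 > 0. Violating.
Others report (12, 6, 12): truth gives 0; report 6 gives 6 > 0. Violating.
Others report (12, 12, 6): truth gives 0; report 6 gives 6 > 0. Violating.
Others report (12, 12, 12): truth gives 0; report 2 gives 10 > 0. Violating.
Others report (2, 2, 2): truth gives 0; no alternative beats it.
Others report (2, 2, 3): truth gives 0; no alternative beats it.
(Checking all 64 profiles: 4 have a profitable deviation, 60 do not.)

4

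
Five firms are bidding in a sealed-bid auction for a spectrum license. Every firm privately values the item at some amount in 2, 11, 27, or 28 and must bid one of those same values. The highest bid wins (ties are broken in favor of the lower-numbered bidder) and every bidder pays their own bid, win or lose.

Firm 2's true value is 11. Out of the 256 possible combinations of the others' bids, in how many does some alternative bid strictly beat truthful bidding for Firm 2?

Others bid (2, 2, 2, 27): truth gives -11; bid 2 gives -2 > -11. Violating.
Others bid (2, 2, 2, 28): truth gives -11; bid 2 gives -2 > -11. Violating.
Others bid (2, 2, 11, 27): truth gives -11; bid 2 gives -2 > -11. Violating.
Others bid (2, 2, 11, 28): truth gives -11; bid 2 gives -2 > -11. Violating.
Others bid (2, 2, 2, 2): truth gives 0; no alternative beats it.
Others bid (2, 2, 2, 11): truth gives 0; no alternative beats it.
(Checking all 256 profiles: 248 have a profitable deviation, 8 do not.)

248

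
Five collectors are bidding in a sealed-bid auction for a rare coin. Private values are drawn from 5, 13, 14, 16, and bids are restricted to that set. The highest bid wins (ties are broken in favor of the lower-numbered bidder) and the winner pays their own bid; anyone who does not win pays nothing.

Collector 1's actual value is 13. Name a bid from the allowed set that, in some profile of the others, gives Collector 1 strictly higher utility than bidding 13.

5

Suppose Collector 2 bids 5, Collector 3 bids 5, Collector 4 bids 5 and Collector 5 bids 5.
Bid 13: wins, pays 13, utility 13 - 13 = 0.
Bid 5: wins, pays 5, utility 13 - 5 = 8.
So bidding 5 beats truth here (8 > 0).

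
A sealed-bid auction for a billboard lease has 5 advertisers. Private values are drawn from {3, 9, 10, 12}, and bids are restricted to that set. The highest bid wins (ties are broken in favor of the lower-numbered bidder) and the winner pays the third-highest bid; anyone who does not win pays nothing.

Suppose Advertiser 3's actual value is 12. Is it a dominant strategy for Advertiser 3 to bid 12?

Check each profile of the others' bids and compare truth against every alternative bid.
Others bid (3, 3, 3, 12): truth gives 9, best alternative gives 0.
Others bid (3, 3, 12, 3): truth gives 9, best alternative gives 0.
Others bid (3, 10, 3, 3): truth gives 9, best alternative gives 0.
Others bid (10, 3, 3, 3): truth gives 9, best alternative gives 0.
Others bid (3, 3, 9, 12): truth gives 3, best alternative gives 0.
Others bid (3, 3, 12, 9): truth gives 3, best alternative gives 0.
(Remaining 250 profiles checked similarly; truth is weakly best in each.)
In every case the truthful bid is at least as good as any alternative, so it is a dominant strategy.

Yes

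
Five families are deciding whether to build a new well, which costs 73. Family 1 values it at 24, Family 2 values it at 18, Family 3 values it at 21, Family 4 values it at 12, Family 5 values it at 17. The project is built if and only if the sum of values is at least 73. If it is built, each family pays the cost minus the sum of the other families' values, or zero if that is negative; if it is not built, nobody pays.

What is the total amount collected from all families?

Total value 92 ≥ cost 73, so it is built.
Family 1: others sum to 68; max(0, 73 - 68) = 5.
Family 2: others sum to 74; max(0, 73 - 74) = 0.
Family 3: others sum to 71; max(0, 73 - 71) = 2.
Family 4: others sum to 80; max(0, 73 - 80) = 0.
Family 5: others sum to 75; max(0, 73 - 75) = 0.
Total collected = 5 + 0 + 2 + 0 + 0 = 7.

7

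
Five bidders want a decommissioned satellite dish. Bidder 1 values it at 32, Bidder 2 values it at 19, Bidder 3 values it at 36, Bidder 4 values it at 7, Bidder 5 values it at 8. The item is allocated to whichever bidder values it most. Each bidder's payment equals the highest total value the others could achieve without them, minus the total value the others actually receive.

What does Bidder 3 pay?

Bidder 3 has the highest value and receives the item.
Without Bidder 3, the item would go to the next-highest value, 32, so the others could achieve 32.
With Bidder 3 present and winning, the others receive nothing, so their total is 0.
Payment = 32 - 0 = 32.

32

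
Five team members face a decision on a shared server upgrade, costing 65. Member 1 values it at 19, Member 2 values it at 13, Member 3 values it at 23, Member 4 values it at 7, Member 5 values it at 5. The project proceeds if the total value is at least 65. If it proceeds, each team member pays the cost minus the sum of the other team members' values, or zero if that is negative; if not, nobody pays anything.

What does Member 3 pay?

21

Total value 67 ≥ cost 65, so the project is built.
The other team members' values sum to 44.
Cost minus that sum is 65 - 44 = 21.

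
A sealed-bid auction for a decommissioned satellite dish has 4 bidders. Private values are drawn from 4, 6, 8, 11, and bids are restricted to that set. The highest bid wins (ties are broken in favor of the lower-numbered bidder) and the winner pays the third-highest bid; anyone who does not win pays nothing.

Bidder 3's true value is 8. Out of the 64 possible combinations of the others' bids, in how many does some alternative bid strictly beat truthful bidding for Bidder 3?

12

Others bid (4, 4, 11): truth gives 0; bid 11 gives 4 > 0. Violating.
Others bid (4, 6, 11): truth gives 0; bid 11 gives 2 > 0. Violating.
Others bid (4, 8, 4): truth gives 0; bid 11 gives 4 > 0. Violating.
Others bid (4, 8, 6): truth gives 0; bid 11 gives 2 > 0. Violating.
Others bid (4, 4, 4): truth gives 4; no alternative beats it.
Others bid (4, 4, 6): truth gives 4; no alternative beats it.
(Checking all 64 profiles: 12 have a profitable deviation, 52 do not.)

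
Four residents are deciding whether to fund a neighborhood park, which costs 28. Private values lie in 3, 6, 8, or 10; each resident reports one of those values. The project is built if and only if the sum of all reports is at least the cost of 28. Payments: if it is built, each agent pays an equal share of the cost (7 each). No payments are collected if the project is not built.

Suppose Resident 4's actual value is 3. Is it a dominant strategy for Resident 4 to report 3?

Check each profile of the others' reports and compare truth against every alternative report.
Others report (3, 10, 10): truth gives 0, best alternative gives -4.
Others report (6, 6, 10): truth gives 0, best alternative gives -4.
Others report (6, 8, 8): truth gives 0, best alternative gives -4.
Others report (6, 8, 10): truth gives 0, best alternative gives -4.
Others report (6, 10, 6): truth gives 0, best alternative gives -4.
Others report (6, 10, 8): truth gives 0, best alternative gives -4.
(Remaining 58 profiles checked similarly; truth is weakly best in each.)
In every case the truthful report is at least as good as any alternative, so it is a dominant strategy.

Yes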